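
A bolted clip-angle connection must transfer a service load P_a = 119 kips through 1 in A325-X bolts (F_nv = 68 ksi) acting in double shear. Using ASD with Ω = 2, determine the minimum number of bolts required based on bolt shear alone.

3 bolts

A_b = π·1²/4 = 0.7854 in².
Per-bolt allowable strength R_n/Ω = 68 × 0.7854 × 2 / 2 = 53.41 kips.
n ≥ 119 / 53.41 = 2.228 → use 3 bolts.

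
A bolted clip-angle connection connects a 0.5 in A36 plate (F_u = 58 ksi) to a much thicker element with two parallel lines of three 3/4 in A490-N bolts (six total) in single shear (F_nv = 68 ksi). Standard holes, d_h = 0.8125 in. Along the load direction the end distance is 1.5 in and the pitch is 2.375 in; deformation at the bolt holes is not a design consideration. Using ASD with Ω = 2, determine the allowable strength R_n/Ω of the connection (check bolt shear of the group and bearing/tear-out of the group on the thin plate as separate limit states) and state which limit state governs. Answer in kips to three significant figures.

Bolt shear: A_b = π·0.75²/4 = 0.4418 in²; R_n = 68 × 0.4418 × 6 × 1 = 180.2 kips → 180.2 / 2 = 90.1 kips.
Bearing (1.5 l_c t F_u ≤ 3.0 d t F_u): upper limit = 3.0·0.75·0.5·58 = 65.25 kips.
  Edge l_c = 1.5 − 0.8125/2 = 1.094 → r_n = 47.58 kips; interior l_c = 2.375 − 0.8125 = 1.562 → r_n = 65.25 kips.
  R_n,bearing = 2·47.58 + 4·65.25 = 356.2 kips → 356.2 / 2 = 178 kips.
Bolt shear governs: 90.1 kips.

90.1 kips (bolt shear governs)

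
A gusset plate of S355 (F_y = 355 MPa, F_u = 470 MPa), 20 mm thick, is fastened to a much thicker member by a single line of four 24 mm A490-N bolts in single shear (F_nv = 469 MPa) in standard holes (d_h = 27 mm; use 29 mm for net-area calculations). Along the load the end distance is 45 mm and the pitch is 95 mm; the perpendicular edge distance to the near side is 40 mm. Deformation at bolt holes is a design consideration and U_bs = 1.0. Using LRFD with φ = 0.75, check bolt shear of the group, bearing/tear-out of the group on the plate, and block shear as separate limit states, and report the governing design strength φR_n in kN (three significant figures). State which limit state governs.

Bolt shear: A_b = π·24²/4 = 452.4 mm²; R_n = 469 × 452.4 × 4 × 1 / 1000 = 848.7 kN → 0.75 × 848.7 = 637 kN.
Bearing: edge l_c = 31.5, r_n = 355.3 kN; interior l_c = 68, r_n = 541.4 kN; R_n = 355.3 + 3·541.4 = 1980 kN → 1480 kN.
Block shear: A_gv = 6600, A_nv = 4570, A_nt = 510 mm²; R_n = min(0.6F_uA_nv, 0.6F_yA_gv) + U_bs·F_u·A_nt = 1528 kN → 1150 kN.
Bolt shear governs: 637 kN.

637 kN (bolt shear governs)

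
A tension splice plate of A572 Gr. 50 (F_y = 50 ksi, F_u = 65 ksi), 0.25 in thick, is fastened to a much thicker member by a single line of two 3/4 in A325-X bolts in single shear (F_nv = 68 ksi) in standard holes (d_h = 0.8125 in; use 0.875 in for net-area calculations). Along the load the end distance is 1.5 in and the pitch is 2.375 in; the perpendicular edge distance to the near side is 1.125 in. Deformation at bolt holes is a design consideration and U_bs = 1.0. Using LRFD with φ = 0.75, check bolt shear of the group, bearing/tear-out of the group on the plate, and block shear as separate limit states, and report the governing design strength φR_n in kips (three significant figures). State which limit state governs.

Bolt shear: A_b = π·0.75²/4 = 0.4418 in²; R_n = 68 × 0.4418 × 2 × 1 = 60.08 kips → 0.75 × 60.08 = 45.1 kips.
Bearing: edge l_c = 1.094, r_n = 21.33 kips; interior l_c = 1.562, r_n = 29.25 kips; R_n = 21.33 + 1·29.25 = 50.58 kips → 37.9 kips.
Block shear: A_gv = 0.9688, A_nv = 0.6406, A_nt = 0.1719 in²; R_n = min(0.6F_uA_nv, 0.6F_yA_gv) + U_bs·F_u·A_nt = 36.16 kips → 27.1 kips.
Block shear governs: 27.1 kips.

27.1 kips (block shear governs)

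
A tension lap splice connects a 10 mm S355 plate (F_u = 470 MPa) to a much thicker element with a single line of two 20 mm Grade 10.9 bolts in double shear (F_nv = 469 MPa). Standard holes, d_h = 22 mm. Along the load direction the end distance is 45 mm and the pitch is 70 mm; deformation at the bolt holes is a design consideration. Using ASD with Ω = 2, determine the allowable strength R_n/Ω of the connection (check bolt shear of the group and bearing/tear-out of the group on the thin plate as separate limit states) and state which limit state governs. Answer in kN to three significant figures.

209 kN (bearing governs)

Bolt shear: A_b = π·20²/4 = 314.2 mm²; R_n = 469 × 314.2 × 2 × 2 / 1000 = 589.4 kN → 589.4 / 2 = 295 kN.
Bearing (1.2 l_c t F_u ≤ 2.4 d t F_u): upper limit = 2.4·20·10·470 / 1000 = 225.6 kN.
  Edge l_c = 45 − 22/2 = 34 → r_n = 191.8 kN; interior l_c = 70 − 22 = 48 → r_n = 225.6 kN.
  R_n,bearing = 1·191.8 + 1·225.6 = 417.4 kN → 417.4 / 2 = 209 kN.
Bearing governs: 209 kN.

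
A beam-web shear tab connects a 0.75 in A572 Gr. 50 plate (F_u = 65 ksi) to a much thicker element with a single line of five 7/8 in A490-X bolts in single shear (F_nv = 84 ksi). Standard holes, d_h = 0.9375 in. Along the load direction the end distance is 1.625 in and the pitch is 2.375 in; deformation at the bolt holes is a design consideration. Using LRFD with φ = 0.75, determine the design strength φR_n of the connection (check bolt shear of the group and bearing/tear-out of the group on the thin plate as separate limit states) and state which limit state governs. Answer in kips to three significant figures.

189 kips (bolt shear governs)

Bolt shear: A_b = π·0.875²/4 = 0.6013 in²; R_n = 84 × 0.6013 × 5 × 1 = 252.6 kips → 0.75 × 252.6 = 189 kips.
Bearing (1.2 l_c t F_u ≤ 2.4 d t F_u): upper limit = 2.4·0.875·0.75·65 = 102.4 kips.
  Edge l_c = 1.625 − 0.9375/2 = 1.156 → r_n = 67.64 kips; interior l_c = 2.375 − 0.9375 = 1.438 → r_n = 84.09 kips.
  R_n,bearing = 1·67.64 + 4·84.09 = 404 kips → 0.75 × 404 = 303 kips.
Bolt shear governs: 189 kips.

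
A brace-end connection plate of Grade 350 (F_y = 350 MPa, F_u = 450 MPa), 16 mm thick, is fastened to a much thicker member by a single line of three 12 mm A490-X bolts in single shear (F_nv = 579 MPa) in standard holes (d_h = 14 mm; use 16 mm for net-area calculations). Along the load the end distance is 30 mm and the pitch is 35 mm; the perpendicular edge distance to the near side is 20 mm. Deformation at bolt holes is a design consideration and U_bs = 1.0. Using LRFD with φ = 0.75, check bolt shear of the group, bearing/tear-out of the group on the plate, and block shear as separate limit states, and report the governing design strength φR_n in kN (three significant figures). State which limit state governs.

Bolt shear: A_b = π·12²/4 = 113.1 mm²; R_n = 579 × 113.1 × 3 × 1 / 1000 = 196.5 kN → 0.75 × 196.5 = 147 kN.
Bearing: edge l_c = 23, r_n = 198.7 kN; interior l_c = 21, r_n = 181.4 kN; R_n = 198.7 + 2·181.4 = 561.6 kN → 421 kN.
Block shear: A_gv = 1600, A_nv = 960, A_nt = 192 mm²; R_n = min(0.6F_uA_nv, 0.6F_yA_gv) + U_bs·F_u·A_nt = 345.6 kN → 259 kN.
Bolt shear governs: 147 kN.

147 kN (bolt shear governs)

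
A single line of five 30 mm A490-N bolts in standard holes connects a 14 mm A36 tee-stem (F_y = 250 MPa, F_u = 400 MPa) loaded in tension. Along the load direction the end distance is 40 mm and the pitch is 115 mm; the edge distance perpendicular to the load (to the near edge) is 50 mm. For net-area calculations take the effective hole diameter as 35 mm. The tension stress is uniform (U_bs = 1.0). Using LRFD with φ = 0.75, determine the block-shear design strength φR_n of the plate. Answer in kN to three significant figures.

Shear plane L_v = 40 + 4·115 = 500 mm; A_gv = 500 × 14 = 7000 mm².
A_nv = (500 − 4.5·35) × 14 = 4795 mm².
A_nt = (50 − 0.5·35) × 14 = 455 mm².
0.6 F_u A_nv = 1151 kN; 0.6 F_y A_gv = 1050 kN → shear yielding governs the shear term.
R_n = 1050 + 1.0 × 400 × 455 / 1000 = 1232 kN.
Design strength φR_n = 0.75 × 1232 = 924 kN.

924 kN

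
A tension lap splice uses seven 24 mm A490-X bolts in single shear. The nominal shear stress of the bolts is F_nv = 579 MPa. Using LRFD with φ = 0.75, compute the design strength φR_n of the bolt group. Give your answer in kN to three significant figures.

1380 kN

A_b = π × 24² / 4 = 452.4 mm².
R_n = F_nv · A_b · n · n_s = 579 × 452.4 × 7 × 1 / 1000 = 1834 kN.
Design strength φR_n = 0.75 × 1834 = 1380 kN.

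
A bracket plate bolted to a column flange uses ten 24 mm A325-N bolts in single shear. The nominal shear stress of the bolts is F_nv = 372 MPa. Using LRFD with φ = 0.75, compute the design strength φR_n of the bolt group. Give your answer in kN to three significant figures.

A_b = π × 24² / 4 = 452.4 mm².
R_n = F_nv · A_b · n · n_s = 372 × 452.4 × 10 × 1 / 1000 = 1683 kN.
Design strength φR_n = 0.75 × 1683 = 1260 kN.

1260 kN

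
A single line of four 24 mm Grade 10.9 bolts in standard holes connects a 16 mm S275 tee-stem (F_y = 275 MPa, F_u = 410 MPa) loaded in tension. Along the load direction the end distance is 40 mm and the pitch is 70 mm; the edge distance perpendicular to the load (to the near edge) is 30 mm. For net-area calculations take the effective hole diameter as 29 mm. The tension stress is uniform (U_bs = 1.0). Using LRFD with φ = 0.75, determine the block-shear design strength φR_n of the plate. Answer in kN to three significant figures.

515 kN

Shear plane L_v = 40 + 3·70 = 250 mm; A_gv = 250 × 16 = 4000 mm².
A_nv = (250 − 3.5·29) × 16 = 2376 mm².
A_nt = (30 − 0.5·29) × 16 = 248 mm².
0.6 F_u A_nv = 584.5 kN; 0.6 F_y A_gv = 660 kN → shear rupture governs the shear term.
R_n = 584.5 + 1.0 × 410 × 248 / 1000 = 686.2 kN.
Design strength φR_n = 0.75 × 686.2 = 515 kN.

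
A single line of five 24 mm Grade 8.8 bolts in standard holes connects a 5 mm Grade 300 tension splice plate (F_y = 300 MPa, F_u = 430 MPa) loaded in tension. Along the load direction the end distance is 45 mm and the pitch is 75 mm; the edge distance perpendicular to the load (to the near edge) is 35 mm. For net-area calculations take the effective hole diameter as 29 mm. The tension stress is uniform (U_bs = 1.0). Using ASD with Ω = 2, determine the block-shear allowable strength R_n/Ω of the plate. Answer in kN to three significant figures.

Shear plane L_v = 45 + 4·75 = 345 mm; A_gv = 345 × 5 = 1725 mm².
A_nv = (345 − 4.5·29) × 5 = 1072 mm².
A_nt = (35 − 0.5·29) × 5 = 102.5 mm².
0.6 F_u A_nv = 276.7 kN; 0.6 F_y A_gv = 310.5 kN → shear rupture governs the shear term.
R_n = 276.7 + 1.0 × 430 × 102.5 / 1000 = 320.8 kN.
Allowable strength R_n/Ω = 320.8 / 2 = 160 kN.

160 kN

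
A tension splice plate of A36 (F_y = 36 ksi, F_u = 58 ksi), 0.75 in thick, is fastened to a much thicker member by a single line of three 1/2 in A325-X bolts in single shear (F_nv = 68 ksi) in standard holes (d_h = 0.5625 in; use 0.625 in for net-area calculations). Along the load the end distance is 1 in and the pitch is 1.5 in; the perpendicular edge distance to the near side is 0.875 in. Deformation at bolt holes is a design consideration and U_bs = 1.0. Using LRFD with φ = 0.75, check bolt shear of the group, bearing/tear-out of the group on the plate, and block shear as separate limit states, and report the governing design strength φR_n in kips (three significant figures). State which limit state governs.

30 kips (bolt shear governs)

Bolt shear: A_b = π·0.5²/4 = 0.1963 in²; R_n = 68 × 0.1963 × 3 × 1 = 40.06 kips → 0.75 × 40.06 = 30 kips.
Bearing: edge l_c = 0.7188, r_n = 37.52 kips; interior l_c = 0.9375, r_n = 48.94 kips; R_n = 37.52 + 2·48.94 = 135.4 kips → 102 kips.
Block shear: A_gv = 3, A_nv = 1.828, A_nt = 0.4219 in²; R_n = min(0.6F_uA_nv, 0.6F_yA_gv) + U_bs·F_u·A_nt = 88.09 kips → 66.1 kips.
Bolt shear governs: 30 kips.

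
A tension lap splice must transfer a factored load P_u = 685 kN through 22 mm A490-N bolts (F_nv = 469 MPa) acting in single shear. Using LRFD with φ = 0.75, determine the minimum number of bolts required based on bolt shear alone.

A_b = π·22²/4 = 380.1 mm².
Per-bolt design strength φR_n = 0.75 × 469 × 380.1 × 1 / 1000 = 133.7 kN.
n ≥ 685 / 133.7 = 5.123 → use 6 bolts.

6 bolts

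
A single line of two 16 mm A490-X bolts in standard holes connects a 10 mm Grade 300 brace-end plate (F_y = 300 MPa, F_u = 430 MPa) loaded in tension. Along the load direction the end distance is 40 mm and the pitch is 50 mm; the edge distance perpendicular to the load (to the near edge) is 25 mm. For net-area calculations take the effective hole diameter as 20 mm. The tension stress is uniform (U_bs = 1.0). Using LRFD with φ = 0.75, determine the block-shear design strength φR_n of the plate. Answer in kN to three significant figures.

Shear plane L_v = 40 + 1·50 = 90 mm; A_gv = 90 × 10 = 900 mm².
A_nv = (90 − 1.5·20) × 10 = 600 mm².
A_nt = (25 − 0.5·20) × 10 = 150 mm².
0.6 F_u A_nv = 154.8 kN; 0.6 F_y A_gv = 162 kN → shear rupture governs the shear term.
R_n = 154.8 + 1.0 × 430 × 150 / 1000 = 219.3 kN.
Design strength φR_n = 0.75 × 219.3 = 164 kN.

164 kN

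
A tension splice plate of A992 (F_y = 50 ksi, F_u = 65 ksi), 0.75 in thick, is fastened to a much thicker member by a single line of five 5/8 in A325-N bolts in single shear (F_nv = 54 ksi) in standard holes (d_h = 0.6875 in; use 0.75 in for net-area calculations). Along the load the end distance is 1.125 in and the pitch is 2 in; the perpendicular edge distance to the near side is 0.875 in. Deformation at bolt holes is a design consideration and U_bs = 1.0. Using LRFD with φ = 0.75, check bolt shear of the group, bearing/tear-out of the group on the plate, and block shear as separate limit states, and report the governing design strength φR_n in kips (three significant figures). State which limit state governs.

Bolt shear: A_b = π·0.625²/4 = 0.3068 in²; R_n = 54 × 0.3068 × 5 × 1 = 82.83 kips → 0.75 × 82.83 = 62.1 kips.
Bearing: edge l_c = 0.7812, r_n = 45.7 kips; interior l_c = 1.312, r_n = 73.12 kips; R_n = 45.7 + 4·73.12 = 338.2 kips → 254 kips.
Block shear: A_gv = 6.844, A_nv = 4.312, A_nt = 0.375 in²; R_n = min(0.6F_uA_nv, 0.6F_yA_gv) + U_bs·F_u·A_nt = 192.6 kips → 144 kips.
Bolt shear governs: 62.1 kips.

62.1 kips (bolt shear governs)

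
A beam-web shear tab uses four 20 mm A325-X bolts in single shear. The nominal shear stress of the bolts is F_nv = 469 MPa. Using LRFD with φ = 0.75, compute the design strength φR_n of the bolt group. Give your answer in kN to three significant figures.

A_b = π × 20² / 4 = 314.2 mm².
R_n = F_nv · A_b · n · n_s = 469 × 314.2 × 4 × 1 / 1000 = 589.4 kN.
Design strength φR_n = 0.75 × 589.4 = 442 kN.

442 kN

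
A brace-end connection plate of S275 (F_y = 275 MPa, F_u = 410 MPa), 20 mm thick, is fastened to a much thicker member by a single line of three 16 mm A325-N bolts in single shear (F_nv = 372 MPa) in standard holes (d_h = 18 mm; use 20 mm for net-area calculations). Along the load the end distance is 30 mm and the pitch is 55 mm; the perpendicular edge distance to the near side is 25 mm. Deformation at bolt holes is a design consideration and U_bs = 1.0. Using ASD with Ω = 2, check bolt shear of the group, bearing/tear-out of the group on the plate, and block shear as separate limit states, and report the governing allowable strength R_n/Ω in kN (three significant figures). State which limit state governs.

112 kN (bolt shear governs)

Bolt shear: A_b = π·16²/4 = 201.1 mm²; R_n = 372 × 201.1 × 3 × 1 / 1000 = 224.4 kN → 224.4 / 2 = 112 kN.
Bearing: edge l_c = 21, r_n = 206.6 kN; interior l_c = 37, r_n = 314.9 kN; R_n = 206.6 + 2·314.9 = 836.4 kN → 418 kN.
Block shear: A_gv = 2800, A_nv = 1800, A_nt = 300 mm²; R_n = min(0.6F_uA_nv, 0.6F_yA_gv) + U_bs·F_u·A_nt = 565.8 kN → 283 kN.
Bolt shear governs: 112 kN.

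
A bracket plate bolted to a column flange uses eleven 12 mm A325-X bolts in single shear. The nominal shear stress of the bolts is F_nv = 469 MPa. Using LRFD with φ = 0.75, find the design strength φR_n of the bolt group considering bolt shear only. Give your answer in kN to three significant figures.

438 kN

A_b = π × 12² / 4 = 113.1 mm².
R_n = F_nv · A_b · n · n_s = 469 × 113.1 × 11 × 1 / 1000 = 583.5 kN.
Design strength φR_n = 0.75 × 583.5 = 438 kN.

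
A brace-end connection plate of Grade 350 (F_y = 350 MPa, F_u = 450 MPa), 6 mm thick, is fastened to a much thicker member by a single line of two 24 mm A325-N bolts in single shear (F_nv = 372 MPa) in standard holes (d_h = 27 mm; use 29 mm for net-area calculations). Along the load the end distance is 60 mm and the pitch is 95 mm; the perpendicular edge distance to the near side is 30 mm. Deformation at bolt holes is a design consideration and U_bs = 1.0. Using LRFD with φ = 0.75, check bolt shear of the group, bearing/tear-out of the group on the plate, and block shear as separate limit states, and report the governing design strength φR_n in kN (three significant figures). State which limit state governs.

Bolt shear: A_b = π·24²/4 = 452.4 mm²; R_n = 372 × 452.4 × 2 × 1 / 1000 = 336.6 kN → 0.75 × 336.6 = 252 kN.
Bearing: edge l_c = 46.5, r_n = 150.7 kN; interior l_c = 68, r_n = 155.5 kN; R_n = 150.7 + 1·155.5 = 306.2 kN → 230 kN.
Block shear: A_gv = 930, A_nv = 669, A_nt = 93 mm²; R_n = min(0.6F_uA_nv, 0.6F_yA_gv) + U_bs·F_u·A_nt = 222.5 kN → 167 kN.
Block shear governs: 167 kN.

167 kN (block shear governs)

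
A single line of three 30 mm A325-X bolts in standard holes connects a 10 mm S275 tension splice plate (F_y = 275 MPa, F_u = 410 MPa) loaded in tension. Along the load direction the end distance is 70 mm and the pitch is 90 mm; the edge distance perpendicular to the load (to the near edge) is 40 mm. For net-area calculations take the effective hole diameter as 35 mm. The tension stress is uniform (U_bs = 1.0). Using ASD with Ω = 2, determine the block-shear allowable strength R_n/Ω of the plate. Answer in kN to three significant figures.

Shear plane L_v = 70 + 2·90 = 250 mm; A_gv = 250 × 10 = 2500 mm².
A_nv = (250 − 2.5·35) × 10 = 1625 mm².
A_nt = (40 − 0.5·35) × 10 = 225 mm².
0.6 F_u A_nv = 399.8 kN; 0.6 F_y A_gv = 412.5 kN → shear rupture governs the shear term.
R_n = 399.8 + 1.0 × 410 × 225 / 1000 = 492 kN.
Allowable strength R_n/Ω = 492 / 2 = 246 kN.

246 kN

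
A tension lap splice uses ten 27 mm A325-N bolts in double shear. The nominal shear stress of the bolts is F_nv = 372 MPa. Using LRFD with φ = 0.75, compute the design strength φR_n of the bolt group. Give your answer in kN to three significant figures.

A_b = π × 27² / 4 = 572.6 mm².
R_n = F_nv · A_b · n · n_s = 372 × 572.6 × 10 × 2 / 1000 = 4260 kN.
Design strength φR_n = 0.75 × 4260 = 3190 kN.

3190 kN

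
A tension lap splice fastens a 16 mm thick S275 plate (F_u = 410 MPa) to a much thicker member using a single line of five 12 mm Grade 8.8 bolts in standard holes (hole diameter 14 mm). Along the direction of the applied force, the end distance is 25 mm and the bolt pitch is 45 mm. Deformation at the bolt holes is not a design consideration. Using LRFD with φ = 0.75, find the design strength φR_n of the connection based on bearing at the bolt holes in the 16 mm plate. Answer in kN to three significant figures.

Per bolt r_n = 1.5 l_c t F_u ≤ 3.0 d t F_u; upper limit = 3.0 × 12 × 16 × 410 / 1000 = 236.2 kN.
Edge bolt: l_c = 25 − 14/2 = 18 mm → 1.5 × 18 × 16 × 410 / 1000 = 177.1 → r_n = 177.1 kN.
Interior bolts: l_c = 45 − 14 = 31 mm → 1.5 × 31 × 16 × 410 / 1000 = 305 → r_n = 236.2 kN.
R_n = 1 × 177.1 + 4 × 236.2 = 1122 kN.
Design strength φR_n = 0.75 × 1122 = 841 kN.

841 kN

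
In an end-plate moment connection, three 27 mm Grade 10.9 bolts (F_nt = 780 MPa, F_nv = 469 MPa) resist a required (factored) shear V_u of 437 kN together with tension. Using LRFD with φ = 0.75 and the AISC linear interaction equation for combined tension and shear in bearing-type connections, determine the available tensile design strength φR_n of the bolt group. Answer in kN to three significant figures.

580 kN

A_b = π·27²/4 = 572.6 mm²; f_rv = 437 × 1000 / (3 × 572.6) = 254.4 MPa.
F'_nt = 1.3 F_nt − (F_nt / φF_nv) f_rv = 1.3·780 − (780/(0.75·469))·254.4 = 449.8 MPa, capped at F_nt → F'_nt = 449.8 MPa.
R_n = F'_nt · A_b · n = 449.8 × 572.6 × 3 / 1000 = 772.7 kN.
Design strength φR_n = 0.75 × 772.7 = 580 kN.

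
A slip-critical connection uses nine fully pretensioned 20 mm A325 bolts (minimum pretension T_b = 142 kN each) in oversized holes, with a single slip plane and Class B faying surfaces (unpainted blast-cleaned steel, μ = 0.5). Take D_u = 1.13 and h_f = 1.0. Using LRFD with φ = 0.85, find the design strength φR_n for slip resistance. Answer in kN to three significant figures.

614 kN

R_n = μ · D_u · h_f · T_b · n_s · n_b = 0.5 × 1.13 × 1.0 × 142 × 1 × 9 = 722.1 kN.
Design strength φR_n = 0.85 × 722.1 = 614 kN.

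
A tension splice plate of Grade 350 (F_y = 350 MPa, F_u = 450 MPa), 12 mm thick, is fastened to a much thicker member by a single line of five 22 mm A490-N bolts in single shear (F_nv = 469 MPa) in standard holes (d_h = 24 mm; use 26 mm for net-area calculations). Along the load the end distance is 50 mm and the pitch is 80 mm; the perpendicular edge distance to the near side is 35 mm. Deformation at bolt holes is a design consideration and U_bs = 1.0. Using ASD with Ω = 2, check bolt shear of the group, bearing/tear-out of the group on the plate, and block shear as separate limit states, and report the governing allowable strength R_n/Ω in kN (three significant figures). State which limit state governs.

446 kN (bolt shear governs)

Bolt shear: A_b = π·22²/4 = 380.1 mm²; R_n = 469 × 380.1 × 5 × 1 / 1000 = 891.4 kN → 891.4 / 2 = 446 kN.
Bearing: edge l_c = 38, r_n = 246.2 kN; interior l_c = 56, r_n = 285.1 kN; R_n = 246.2 + 4·285.1 = 1387 kN → 693 kN.
Block shear: A_gv = 4440, A_nv = 3036, A_nt = 264 mm²; R_n = min(0.6F_uA_nv, 0.6F_yA_gv) + U_bs·F_u·A_nt = 938.5 kN → 469 kN.
Bolt shear governs: 446 kN.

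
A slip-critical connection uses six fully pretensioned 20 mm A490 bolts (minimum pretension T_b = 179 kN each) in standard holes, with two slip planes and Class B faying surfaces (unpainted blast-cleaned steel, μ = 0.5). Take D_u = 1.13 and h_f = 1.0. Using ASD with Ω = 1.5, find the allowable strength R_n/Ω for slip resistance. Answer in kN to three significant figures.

809 kN

R_n = μ · D_u · h_f · T_b · n_s · n_b = 0.5 × 1.13 × 1.0 × 179 × 2 × 6 = 1214 kN.
Allowable strength R_n/Ω = 1214 / 1.5 = 809 kN.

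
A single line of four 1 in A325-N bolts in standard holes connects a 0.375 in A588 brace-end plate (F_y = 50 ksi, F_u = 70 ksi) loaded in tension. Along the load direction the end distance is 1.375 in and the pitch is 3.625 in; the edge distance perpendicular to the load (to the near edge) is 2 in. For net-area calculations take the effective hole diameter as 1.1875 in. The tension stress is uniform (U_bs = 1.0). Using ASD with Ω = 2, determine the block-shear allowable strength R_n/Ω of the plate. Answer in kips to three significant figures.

Shear plane L_v = 1.375 + 3·3.625 = 12.25 in; A_gv = 12.25 × 0.375 = 4.594 in².
A_nv = (12.25 − 3.5·1.1875) × 0.375 = 3.035 in².
A_nt = (2 − 0.5·1.1875) × 0.375 = 0.5273 in².
0.6 F_u A_nv = 127.5 kips; 0.6 F_y A_gv = 137.8 kips → shear rupture governs the shear term.
R_n = 127.5 + 1.0 × 70 × 0.5273 = 164.4 kips.
Allowable strength R_n/Ω = 164.4 / 2 = 82.2 kips.

82.2 kips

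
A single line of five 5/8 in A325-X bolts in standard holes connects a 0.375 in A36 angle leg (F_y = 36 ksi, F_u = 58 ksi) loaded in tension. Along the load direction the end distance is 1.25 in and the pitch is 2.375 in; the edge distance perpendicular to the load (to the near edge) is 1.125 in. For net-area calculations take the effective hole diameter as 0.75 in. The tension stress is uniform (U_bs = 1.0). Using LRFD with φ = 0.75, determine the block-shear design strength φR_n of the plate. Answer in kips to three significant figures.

Shear plane L_v = 1.25 + 4·2.375 = 10.75 in; A_gv = 10.75 × 0.375 = 4.031 in².
A_nv = (10.75 − 4.5·0.75) × 0.375 = 2.766 in².
A_nt = (1.125 − 0.5·0.75) × 0.375 = 0.2812 in².
0.6 F_u A_nv = 96.24 kips; 0.6 F_y A_gv = 87.07 kips → shear yielding governs the shear term.
R_n = 87.07 + 1.0 × 58 × 0.2812 = 103.4 kips.
Design strength φR_n = 0.75 × 103.4 = 77.5 kips.

77.5 kips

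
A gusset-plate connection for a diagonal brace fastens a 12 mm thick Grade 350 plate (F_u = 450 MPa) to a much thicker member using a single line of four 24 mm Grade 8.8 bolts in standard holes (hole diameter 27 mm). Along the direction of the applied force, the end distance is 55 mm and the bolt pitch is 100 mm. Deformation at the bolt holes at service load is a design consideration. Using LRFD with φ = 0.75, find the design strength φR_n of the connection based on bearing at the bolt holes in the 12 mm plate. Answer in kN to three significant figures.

902 kN

Per bolt r_n = 1.2 l_c t F_u ≤ 2.4 d t F_u; upper limit = 2.4 × 24 × 12 × 450 / 1000 = 311 kN.
Edge bolt: l_c = 55 − 27/2 = 41.5 mm → 1.2 × 41.5 × 12 × 450 / 1000 = 268.9 → r_n = 268.9 kN.
Interior bolts: l_c = 100 − 27 = 73 mm → 1.2 × 73 × 12 × 450 / 1000 = 473 → r_n = 311 kN.
R_n = 1 × 268.9 + 3 × 311 = 1202 kN.
Design strength φR_n = 0.75 × 1202 = 902 kN.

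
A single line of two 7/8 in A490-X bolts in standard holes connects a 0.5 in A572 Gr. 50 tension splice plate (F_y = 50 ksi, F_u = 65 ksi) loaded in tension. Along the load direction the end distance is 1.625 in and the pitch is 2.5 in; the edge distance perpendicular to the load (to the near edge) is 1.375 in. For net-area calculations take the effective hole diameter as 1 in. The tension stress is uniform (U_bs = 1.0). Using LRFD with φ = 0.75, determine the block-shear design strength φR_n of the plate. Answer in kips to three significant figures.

Shear plane L_v = 1.625 + 1·2.5 = 4.125 in; A_gv = 4.125 × 0.5 = 2.062 in².
A_nv = (4.125 − 1.5·1) × 0.5 = 1.312 in².
A_nt = (1.375 − 0.5·1) × 0.5 = 0.4375 in².
0.6 F_u A_nv = 51.19 kips; 0.6 F_y A_gv = 61.88 kips → shear rupture governs the shear term.
R_n = 51.19 + 1.0 × 65 × 0.4375 = 79.62 kips.
Design strength φR_n = 0.75 × 79.62 = 59.7 kips.

59.7 kips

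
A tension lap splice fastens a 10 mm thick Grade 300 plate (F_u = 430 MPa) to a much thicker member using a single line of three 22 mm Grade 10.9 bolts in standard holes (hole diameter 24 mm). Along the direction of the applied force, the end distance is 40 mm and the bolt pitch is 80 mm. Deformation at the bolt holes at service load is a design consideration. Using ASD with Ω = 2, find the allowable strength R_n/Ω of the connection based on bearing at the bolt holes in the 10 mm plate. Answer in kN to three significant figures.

Per bolt r_n = 1.2 l_c t F_u ≤ 2.4 d t F_u; upper limit = 2.4 × 22 × 10 × 430 / 1000 = 227 kN.
Edge bolt: l_c = 40 − 24/2 = 28 mm → 1.2 × 28 × 10 × 430 / 1000 = 144.5 → r_n = 144.5 kN.
Interior bolts: l_c = 80 − 24 = 56 mm → 1.2 × 56 × 10 × 430 / 1000 = 289 → r_n = 227 kN.
R_n = 1 × 144.5 + 2 × 227 = 598.6 kN.
Allowable strength R_n/Ω = 598.6 / 2 = 299 kN.

299 kN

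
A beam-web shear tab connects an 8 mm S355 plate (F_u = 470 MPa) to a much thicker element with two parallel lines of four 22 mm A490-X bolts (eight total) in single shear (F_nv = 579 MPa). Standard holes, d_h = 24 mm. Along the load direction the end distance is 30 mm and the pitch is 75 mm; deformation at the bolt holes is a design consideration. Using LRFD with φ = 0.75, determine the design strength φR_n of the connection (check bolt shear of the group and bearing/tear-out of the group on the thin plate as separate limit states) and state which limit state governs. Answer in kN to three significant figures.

Bolt shear: A_b = π·22²/4 = 380.1 mm²; R_n = 579 × 380.1 × 8 × 1 / 1000 = 1761 kN → 0.75 × 1761 = 1320 kN.
Bearing (1.2 l_c t F_u ≤ 2.4 d t F_u): upper limit = 2.4·22·8·470 / 1000 = 198.5 kN.
  Edge l_c = 30 − 24/2 = 18 → r_n = 81.22 kN; interior l_c = 75 − 24 = 51 → r_n = 198.5 kN.
  R_n,bearing = 2·81.22 + 6·198.5 = 1354 kN → 0.75 × 1354 = 1020 kN.
Bearing governs: 1020 kN.

1020 kN (bearing governs)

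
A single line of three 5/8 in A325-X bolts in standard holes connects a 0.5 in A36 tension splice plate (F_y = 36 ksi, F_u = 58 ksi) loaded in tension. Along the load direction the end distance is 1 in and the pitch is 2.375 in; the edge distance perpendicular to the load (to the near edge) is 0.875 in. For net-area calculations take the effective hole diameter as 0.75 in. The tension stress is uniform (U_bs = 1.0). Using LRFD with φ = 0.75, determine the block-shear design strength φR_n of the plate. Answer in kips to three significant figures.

57.4 kips

Shear plane L_v = 1 + 2·2.375 = 5.75 in; A_gv = 5.75 × 0.5 = 2.875 in².
A_nv = (5.75 − 2.5·0.75) × 0.5 = 1.938 in².
A_nt = (0.875 − 0.5·0.75) × 0.5 = 0.25 in².
0.6 F_u A_nv = 67.42 kips; 0.6 F_y A_gv = 62.1 kips → shear yielding governs the shear term.
R_n = 62.1 + 1.0 × 58 × 0.25 = 76.6 kips.
Design strength φR_n = 0.75 × 76.6 = 57.4 kips.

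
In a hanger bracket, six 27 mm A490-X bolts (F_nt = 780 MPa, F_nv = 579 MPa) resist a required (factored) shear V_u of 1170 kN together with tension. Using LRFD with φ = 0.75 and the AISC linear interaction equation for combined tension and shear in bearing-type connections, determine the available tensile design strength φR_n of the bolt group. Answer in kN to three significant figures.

A_b = π·27²/4 = 572.6 mm²; f_rv = 1170 × 1000 / (6 × 572.6) = 340.6 MPa.
F'_nt = 1.3 F_nt − (F_nt / φF_nv) f_rv = 1.3·780 − (780/(0.75·579))·340.6 = 402.3 MPa, capped at F_nt → F'_nt = 402.3 MPa.
R_n = F'_nt · A_b · n = 402.3 × 572.6 × 6 / 1000 = 1382 kN.
Design strength φR_n = 0.75 × 1382 = 1040 kN.

1040 kN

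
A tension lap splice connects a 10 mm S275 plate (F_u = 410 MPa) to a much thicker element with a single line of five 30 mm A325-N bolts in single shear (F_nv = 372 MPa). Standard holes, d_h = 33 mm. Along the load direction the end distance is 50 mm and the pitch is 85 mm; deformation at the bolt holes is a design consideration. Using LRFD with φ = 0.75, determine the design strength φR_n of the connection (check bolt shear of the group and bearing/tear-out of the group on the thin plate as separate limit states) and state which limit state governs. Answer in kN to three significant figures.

891 kN (bearing governs)

Bolt shear: A_b = π·30²/4 = 706.9 mm²; R_n = 372 × 706.9 × 5 × 1 / 1000 = 1315 kN → 0.75 × 1315 = 986 kN.
Bearing (1.2 l_c t F_u ≤ 2.4 d t F_u): upper limit = 2.4·30·10·410 / 1000 = 295.2 kN.
  Edge l_c = 50 − 33/2 = 33.5 → r_n = 164.8 kN; interior l_c = 85 − 33 = 52 → r_n = 255.8 kN.
  R_n,bearing = 1·164.8 + 4·255.8 = 1188 kN → 0.75 × 1188 = 891 kN.
Bearing governs: 891 kN.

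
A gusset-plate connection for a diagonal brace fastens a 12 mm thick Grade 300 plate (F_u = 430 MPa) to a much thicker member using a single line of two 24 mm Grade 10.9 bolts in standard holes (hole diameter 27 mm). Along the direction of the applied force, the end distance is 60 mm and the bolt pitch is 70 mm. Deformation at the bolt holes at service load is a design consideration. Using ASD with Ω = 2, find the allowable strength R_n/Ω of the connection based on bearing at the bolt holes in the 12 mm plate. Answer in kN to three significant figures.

Per bolt r_n = 1.2 l_c t F_u ≤ 2.4 d t F_u; upper limit = 2.4 × 24 × 12 × 430 / 1000 = 297.2 kN.
Edge bolt: l_c = 60 − 27/2 = 46.5 mm → 1.2 × 46.5 × 12 × 430 / 1000 = 287.9 → r_n = 287.9 kN.
Interior bolts: l_c = 70 − 27 = 43 mm → 1.2 × 43 × 12 × 430 / 1000 = 266.3 → r_n = 266.3 kN.
R_n = 1 × 287.9 + 1 × 266.3 = 554.2 kN.
Allowable strength R_n/Ω = 554.2 / 2 = 277 kN.

277 kN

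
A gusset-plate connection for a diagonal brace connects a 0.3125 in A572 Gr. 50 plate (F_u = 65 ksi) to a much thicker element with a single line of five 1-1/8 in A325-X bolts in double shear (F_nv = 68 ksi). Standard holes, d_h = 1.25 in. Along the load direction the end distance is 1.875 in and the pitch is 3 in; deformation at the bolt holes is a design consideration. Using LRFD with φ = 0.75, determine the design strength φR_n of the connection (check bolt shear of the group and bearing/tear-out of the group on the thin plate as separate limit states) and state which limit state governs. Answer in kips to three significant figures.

Bolt shear: A_b = π·1.125²/4 = 0.994 in²; R_n = 68 × 0.994 × 5 × 2 = 675.9 kips → 0.75 × 675.9 = 507 kips.
Bearing (1.2 l_c t F_u ≤ 2.4 d t F_u): upper limit = 2.4·1.125·0.3125·65 = 54.84 kips.
  Edge l_c = 1.875 − 1.25/2 = 1.25 → r_n = 30.47 kips; interior l_c = 3 − 1.25 = 1.75 → r_n = 42.66 kips.
  R_n,bearing = 1·30.47 + 4·42.66 = 201.1 kips → 0.75 × 201.1 = 151 kips.
Bearing governs: 151 kips.

151 kips (bearing governs)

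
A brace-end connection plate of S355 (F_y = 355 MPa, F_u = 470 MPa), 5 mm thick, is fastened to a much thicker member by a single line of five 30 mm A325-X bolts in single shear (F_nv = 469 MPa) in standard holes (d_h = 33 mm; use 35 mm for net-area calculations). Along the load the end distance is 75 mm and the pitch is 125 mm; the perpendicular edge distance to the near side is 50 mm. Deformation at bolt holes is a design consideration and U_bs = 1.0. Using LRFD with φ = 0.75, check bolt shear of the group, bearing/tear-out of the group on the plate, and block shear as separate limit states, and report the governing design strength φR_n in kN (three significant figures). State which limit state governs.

499 kN (block shear governs)

Bolt shear: A_b = π·30²/4 = 706.9 mm²; R_n = 469 × 706.9 × 5 × 1 / 1000 = 1658 kN → 0.75 × 1658 = 1240 kN.
Bearing: edge l_c = 58.5, r_n = 165 kN; interior l_c = 92, r_n = 169.2 kN; R_n = 165 + 4·169.2 = 841.8 kN → 631 kN.
Block shear: A_gv = 2875, A_nv = 2088, A_nt = 162.5 mm²; R_n = min(0.6F_uA_nv, 0.6F_yA_gv) + U_bs·F_u·A_nt = 665.1 kN → 499 kN.
Block shear governs: 499 kN.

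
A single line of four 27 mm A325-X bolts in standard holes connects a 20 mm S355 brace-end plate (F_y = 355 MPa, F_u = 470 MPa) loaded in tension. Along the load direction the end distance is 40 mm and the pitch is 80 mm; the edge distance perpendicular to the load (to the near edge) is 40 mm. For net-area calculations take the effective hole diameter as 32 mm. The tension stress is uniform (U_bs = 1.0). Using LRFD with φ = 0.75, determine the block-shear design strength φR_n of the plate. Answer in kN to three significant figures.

880 kN

Shear plane L_v = 40 + 3·80 = 280 mm; A_gv = 280 × 20 = 5600 mm².
A_nv = (280 − 3.5·32) × 20 = 3360 mm².
A_nt = (40 − 0.5·32) × 20 = 480 mm².
0.6 F_u A_nv = 947.5 kN; 0.6 F_y A_gv = 1193 kN → shear rupture governs the shear term.
R_n = 947.5 + 1.0 × 470 × 480 / 1000 = 1173 kN.
Design strength φR_n = 0.75 × 1173 = 880 kN.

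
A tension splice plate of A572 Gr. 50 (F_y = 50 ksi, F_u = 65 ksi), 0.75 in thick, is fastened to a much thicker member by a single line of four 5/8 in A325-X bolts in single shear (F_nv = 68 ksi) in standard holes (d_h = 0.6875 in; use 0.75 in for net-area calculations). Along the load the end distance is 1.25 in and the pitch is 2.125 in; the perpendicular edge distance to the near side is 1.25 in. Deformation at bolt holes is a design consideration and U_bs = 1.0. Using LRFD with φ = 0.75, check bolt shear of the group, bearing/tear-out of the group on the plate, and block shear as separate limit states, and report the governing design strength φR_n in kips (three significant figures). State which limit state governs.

62.6 kips (bolt shear governs)

Bolt shear: A_b = π·0.625²/4 = 0.3068 in²; R_n = 68 × 0.3068 × 4 × 1 = 83.45 kips → 0.75 × 83.45 = 62.6 kips.
Bearing: edge l_c = 0.9062, r_n = 53.02 kips; interior l_c = 1.438, r_n = 73.12 kips; R_n = 53.02 + 3·73.12 = 272.4 kips → 204 kips.
Block shear: A_gv = 5.719, A_nv = 3.75, A_nt = 0.6562 in²; R_n = min(0.6F_uA_nv, 0.6F_yA_gv) + U_bs·F_u·A_nt = 188.9 kips → 142 kips.
Bolt shear governs: 62.6 kips.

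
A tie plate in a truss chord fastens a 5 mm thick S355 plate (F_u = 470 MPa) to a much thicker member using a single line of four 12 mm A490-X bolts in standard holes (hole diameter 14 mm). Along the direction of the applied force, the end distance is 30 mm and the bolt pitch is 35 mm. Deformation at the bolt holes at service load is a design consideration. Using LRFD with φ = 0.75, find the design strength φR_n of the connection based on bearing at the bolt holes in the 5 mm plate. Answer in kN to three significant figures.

182 kN

Per bolt r_n = 1.2 l_c t F_u ≤ 2.4 d t F_u; upper limit = 2.4 × 12 × 5 × 470 / 1000 = 67.68 kN.
Edge bolt: l_c = 30 − 14/2 = 23 mm → 1.2 × 23 × 5 × 470 / 1000 = 64.86 → r_n = 64.86 kN.
Interior bolts: l_c = 35 − 14 = 21 mm → 1.2 × 21 × 5 × 470 / 1000 = 59.22 → r_n = 59.22 kN.
R_n = 1 × 64.86 + 3 × 59.22 = 242.5 kN.
Design strength φR_n = 0.75 × 242.5 = 182 kN.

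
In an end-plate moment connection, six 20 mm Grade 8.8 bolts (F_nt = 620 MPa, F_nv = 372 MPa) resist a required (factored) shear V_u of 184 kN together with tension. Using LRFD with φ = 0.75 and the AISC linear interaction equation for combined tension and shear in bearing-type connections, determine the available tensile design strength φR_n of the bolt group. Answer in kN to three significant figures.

A_b = π·20²/4 = 314.2 mm²; f_rv = 184 × 1000 / (6 × 314.2) = 97.62 MPa.
F'_nt = 1.3 F_nt − (F_nt / φF_nv) f_rv = 1.3·620 − (620/(0.75·372))·97.62 = 589.1 MPa, capped at F_nt → F'_nt = 589.1 MPa.
R_n = F'_nt · A_b · n = 589.1 × 314.2 × 6 / 1000 = 1110 kN.
Design strength φR_n = 0.75 × 1110 = 833 kN.

833 kN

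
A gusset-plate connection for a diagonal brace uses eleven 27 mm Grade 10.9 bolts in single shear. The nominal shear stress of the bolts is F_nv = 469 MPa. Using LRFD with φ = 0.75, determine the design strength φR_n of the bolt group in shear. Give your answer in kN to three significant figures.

2220 kN

A_b = π × 27² / 4 = 572.6 mm².
R_n = F_nv · A_b · n · n_s = 469 × 572.6 × 11 × 1 / 1000 = 2954 kN.
Design strength φR_n = 0.75 × 2954 = 2220 kN.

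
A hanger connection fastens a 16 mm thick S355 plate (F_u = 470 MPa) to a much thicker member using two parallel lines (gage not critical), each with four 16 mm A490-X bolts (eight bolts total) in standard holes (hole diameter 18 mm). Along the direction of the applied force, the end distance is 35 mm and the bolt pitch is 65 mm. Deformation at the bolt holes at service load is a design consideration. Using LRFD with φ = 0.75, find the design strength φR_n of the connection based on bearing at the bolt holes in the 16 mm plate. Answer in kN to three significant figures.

1650 kN

Per bolt r_n = 1.2 l_c t F_u ≤ 2.4 d t F_u; upper limit = 2.4 × 16 × 16 × 470 / 1000 = 288.8 kN.
Edge bolt: l_c = 35 − 18/2 = 26 mm → 1.2 × 26 × 16 × 470 / 1000 = 234.6 → r_n = 234.6 kN.
Interior bolts: l_c = 65 − 18 = 47 mm → 1.2 × 47 × 16 × 470 / 1000 = 424.1 → r_n = 288.8 kN.
R_n = 2 × 234.6 + 6 × 288.8 = 2202 kN.
Design strength φR_n = 0.75 × 2202 = 1650 kN.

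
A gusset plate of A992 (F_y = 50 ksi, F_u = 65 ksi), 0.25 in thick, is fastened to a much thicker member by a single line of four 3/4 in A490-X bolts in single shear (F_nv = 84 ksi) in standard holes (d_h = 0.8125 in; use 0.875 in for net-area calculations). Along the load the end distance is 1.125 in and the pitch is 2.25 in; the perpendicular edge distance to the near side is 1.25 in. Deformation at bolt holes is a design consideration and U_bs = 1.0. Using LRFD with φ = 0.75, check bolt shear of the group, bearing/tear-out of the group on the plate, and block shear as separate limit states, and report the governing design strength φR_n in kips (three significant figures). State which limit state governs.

45.1 kips (block shear governs)

Bolt shear: A_b = π·0.75²/4 = 0.4418 in²; R_n = 84 × 0.4418 × 4 × 1 = 148.4 kips → 0.75 × 148.4 = 111 kips.
Bearing: edge l_c = 0.7188, r_n = 14.02 kips; interior l_c = 1.438, r_n = 28.03 kips; R_n = 14.02 + 3·28.03 = 98.11 kips → 73.6 kips.
Block shear: A_gv = 1.969, A_nv = 1.203, A_nt = 0.2031 in²; R_n = min(0.6F_uA_nv, 0.6F_yA_gv) + U_bs·F_u·A_nt = 60.12 kips → 45.1 kips.
Block shear governs: 45.1 kips.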